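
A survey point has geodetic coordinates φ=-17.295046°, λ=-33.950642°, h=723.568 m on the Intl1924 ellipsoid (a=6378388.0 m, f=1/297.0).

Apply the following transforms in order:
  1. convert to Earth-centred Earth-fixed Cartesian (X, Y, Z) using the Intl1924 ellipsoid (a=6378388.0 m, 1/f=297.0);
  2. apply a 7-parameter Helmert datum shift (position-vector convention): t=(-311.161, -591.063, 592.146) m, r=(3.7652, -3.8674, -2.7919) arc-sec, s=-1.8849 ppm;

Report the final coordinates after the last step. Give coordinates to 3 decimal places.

X=5053512.772 m, Y=-3403148.840 m, Z=-1883644.510 m

start: φ=-17.295046°, λ=-33.950642°, h=723.568 m
→ ECEF (a=6378388.000, f=1/297.0): X=5053844.1842, Y=-3402530.1804, Z=-1884272.8552
→ Helmert 7p (PV): X=5053512.7718, Y=-3403148.8403, Z=-1883644.5101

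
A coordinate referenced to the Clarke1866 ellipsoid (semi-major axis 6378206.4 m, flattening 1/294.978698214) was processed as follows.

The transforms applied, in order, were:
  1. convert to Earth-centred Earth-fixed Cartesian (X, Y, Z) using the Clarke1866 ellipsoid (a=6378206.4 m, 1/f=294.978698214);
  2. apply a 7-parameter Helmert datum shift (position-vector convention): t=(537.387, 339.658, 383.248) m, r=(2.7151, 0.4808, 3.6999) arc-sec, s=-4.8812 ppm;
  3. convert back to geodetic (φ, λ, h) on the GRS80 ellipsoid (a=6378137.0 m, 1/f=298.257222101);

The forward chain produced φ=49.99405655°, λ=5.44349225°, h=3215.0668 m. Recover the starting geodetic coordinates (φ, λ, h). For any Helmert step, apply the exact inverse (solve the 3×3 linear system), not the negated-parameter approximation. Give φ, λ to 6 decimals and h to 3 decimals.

φ=49.997914°, λ=5.439365°, h=2658.005 m

start: φ=49.994057°, λ=5.443492°, h=3215.067 m
→ ECEF (a=6378137.000, f=1/298.257222101): X=4091900.2707, Y=389932.5296, Z=4864826.7444
→ Helmert⁻¹: X=4091378.5038, Y=389585.4156, Z=4864471.6496
→ geod (Bowring, a=6378206.400): φ=49.99791400°, λ=5.43936500°, h=2658.0050 m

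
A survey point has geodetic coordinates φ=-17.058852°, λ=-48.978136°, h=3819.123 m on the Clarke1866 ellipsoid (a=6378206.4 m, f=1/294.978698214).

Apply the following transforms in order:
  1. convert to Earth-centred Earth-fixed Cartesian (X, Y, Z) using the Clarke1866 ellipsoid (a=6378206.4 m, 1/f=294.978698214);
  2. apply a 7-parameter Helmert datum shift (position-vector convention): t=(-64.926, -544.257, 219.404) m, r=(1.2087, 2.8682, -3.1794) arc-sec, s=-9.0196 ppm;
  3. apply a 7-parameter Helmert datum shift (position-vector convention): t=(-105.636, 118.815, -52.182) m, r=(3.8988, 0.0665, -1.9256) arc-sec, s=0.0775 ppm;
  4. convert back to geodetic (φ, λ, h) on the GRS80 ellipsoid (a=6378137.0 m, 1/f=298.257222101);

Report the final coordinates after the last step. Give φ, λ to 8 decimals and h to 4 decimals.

start: φ=-17.058852°, λ=-48.978136°, h=3819.123 m
→ ECEF (a=6378206.400, f=1/294.978698214): X=4005697.5464, Y=-4604478.0667, Z=-1860068.4704
→ Helmert 7p (PV): X=4005499.6522, Y=-4605031.6373, Z=-1859914.9715
→ Helmert 7p (PV): X=4005350.7364, Y=-4604915.4168, Z=-1860055.6329
→ geod (Bowring, a=6378137.000): φ=-17.05726834°, λ=-48.98328724°, h=3962.2049 m

φ=-17.05726834°, λ=-48.98328724°, h=3962.2049 m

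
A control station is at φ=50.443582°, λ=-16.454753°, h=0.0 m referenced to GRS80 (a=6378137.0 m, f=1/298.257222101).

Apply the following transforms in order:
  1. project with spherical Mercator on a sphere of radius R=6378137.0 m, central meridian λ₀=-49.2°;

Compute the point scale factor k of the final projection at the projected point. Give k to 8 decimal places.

start: φ=50.443582°, λ=-16.454753°, h=0.000 m
→ into merc (λ₀=-49.2°): φ=50.44358200°, λ−λ₀=32.74524700°
scale k = 1.57025876

1.57025876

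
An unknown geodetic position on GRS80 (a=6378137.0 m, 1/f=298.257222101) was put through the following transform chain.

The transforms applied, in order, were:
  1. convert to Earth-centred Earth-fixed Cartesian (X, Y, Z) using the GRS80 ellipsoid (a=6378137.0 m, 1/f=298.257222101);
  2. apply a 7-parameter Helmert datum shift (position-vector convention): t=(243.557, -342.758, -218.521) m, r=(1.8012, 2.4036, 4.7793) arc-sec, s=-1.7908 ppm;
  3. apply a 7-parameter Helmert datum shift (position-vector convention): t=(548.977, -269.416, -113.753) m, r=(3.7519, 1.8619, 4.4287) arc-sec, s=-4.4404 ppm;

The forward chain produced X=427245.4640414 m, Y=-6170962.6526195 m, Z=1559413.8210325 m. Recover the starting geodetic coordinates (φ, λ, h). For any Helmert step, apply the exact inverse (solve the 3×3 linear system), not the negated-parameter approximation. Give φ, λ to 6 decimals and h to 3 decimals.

φ=14.246820°, λ=-86.049219°, h=1894.117 m

start: X=427245.4640, Y=-6170962.6526, Z=1559413.8210 m
→ Helmert⁻¹: X=426551.8124, Y=-6170701.4259, Z=1559650.5927
→ Helmert⁻¹: X=426147.8693, Y=-6170365.9699, Z=1559930.7555
→ geod (Bowring, a=6378137.000): φ=14.24682000°, λ=-86.04921900°, h=1894.1170 m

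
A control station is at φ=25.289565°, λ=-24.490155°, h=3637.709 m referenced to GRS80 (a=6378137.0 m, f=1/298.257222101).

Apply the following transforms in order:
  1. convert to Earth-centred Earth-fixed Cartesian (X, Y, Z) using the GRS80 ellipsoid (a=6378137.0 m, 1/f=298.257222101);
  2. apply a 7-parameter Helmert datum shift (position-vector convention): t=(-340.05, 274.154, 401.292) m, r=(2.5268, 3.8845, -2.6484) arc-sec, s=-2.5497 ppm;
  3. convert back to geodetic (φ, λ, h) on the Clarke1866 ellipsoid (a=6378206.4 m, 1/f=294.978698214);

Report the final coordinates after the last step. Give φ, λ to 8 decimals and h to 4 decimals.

φ=25.29484620°, λ=-24.48990353°, h=3383.8817 m

start: φ=25.289565°, λ=-24.490155°, h=3637.709 m
→ ECEF (a=6378137.000, f=1/298.257222101): X=5254230.7297, Y=-2393400.6554, Z=2709665.3394
→ Helmert 7p (PV): X=5253897.5821, Y=-2393221.0561, Z=2709931.4523
→ geod (Bowring, a=6378206.400): φ=25.29484620°, λ=-24.48990353°, h=3383.8817 m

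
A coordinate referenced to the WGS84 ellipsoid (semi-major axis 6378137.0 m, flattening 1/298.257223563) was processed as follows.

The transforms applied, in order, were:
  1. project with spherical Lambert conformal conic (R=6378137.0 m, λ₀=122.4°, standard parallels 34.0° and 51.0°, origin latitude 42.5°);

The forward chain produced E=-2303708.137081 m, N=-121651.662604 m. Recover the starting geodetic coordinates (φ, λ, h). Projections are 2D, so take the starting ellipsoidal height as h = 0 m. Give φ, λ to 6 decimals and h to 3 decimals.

φ=38.036284°, λ=95.464605°, h=0.000 m

start: E=-2303708.1371, N=-121651.6626 m
→ lcc⁻¹: φ=38.03628400°, λ=95.46460500°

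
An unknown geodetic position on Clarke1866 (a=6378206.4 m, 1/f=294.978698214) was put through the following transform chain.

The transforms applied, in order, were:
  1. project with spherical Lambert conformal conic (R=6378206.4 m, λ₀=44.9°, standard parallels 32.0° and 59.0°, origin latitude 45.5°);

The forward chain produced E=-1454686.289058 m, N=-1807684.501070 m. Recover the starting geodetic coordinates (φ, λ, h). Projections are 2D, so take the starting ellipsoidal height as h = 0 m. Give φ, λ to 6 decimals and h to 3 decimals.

start: E=-1454686.2891, N=-1807684.5011 m
→ lcc⁻¹: φ=27.85285300°, λ=30.30912200°

φ=27.852853°, λ=30.309122°, h=0.000 m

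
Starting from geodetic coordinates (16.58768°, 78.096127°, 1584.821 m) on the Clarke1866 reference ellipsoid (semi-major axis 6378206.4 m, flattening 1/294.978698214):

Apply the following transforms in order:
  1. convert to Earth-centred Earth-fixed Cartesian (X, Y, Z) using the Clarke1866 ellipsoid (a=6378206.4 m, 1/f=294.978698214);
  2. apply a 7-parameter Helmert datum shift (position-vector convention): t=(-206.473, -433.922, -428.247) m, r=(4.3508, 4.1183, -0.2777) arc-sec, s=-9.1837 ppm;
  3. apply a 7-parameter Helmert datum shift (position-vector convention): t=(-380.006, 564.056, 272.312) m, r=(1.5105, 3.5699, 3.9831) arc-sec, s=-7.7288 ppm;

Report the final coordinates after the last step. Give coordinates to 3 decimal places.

start: φ=16.587680°, λ=78.096127°, h=1584.821 m
→ ECEF (a=6378206.400, f=1/294.978698214): X=1261544.4752, Y=5984452.6556, Z=1809491.6894
→ Helmert 7p (PV): X=1261370.6017, Y=5983923.9080, Z=1809147.8672
→ Helmert 7p (PV): X=1260896.6058, Y=5984452.8246, Z=1809428.1864

X=1260896.606 m, Y=5984452.825 m, Z=1809428.186 m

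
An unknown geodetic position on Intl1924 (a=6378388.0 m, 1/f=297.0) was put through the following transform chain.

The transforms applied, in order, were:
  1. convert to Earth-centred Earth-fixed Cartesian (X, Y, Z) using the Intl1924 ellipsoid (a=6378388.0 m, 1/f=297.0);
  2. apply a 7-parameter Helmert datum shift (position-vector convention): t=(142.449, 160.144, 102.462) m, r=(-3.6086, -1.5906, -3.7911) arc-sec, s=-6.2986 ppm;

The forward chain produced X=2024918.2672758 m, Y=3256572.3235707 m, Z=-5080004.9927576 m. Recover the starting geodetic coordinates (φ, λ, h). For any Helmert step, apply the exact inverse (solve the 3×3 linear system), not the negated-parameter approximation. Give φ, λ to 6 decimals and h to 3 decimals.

start: X=2024918.2673, Y=3256572.3236, Z=-5080004.9928 m
→ Helmert⁻¹: X=2024689.5419, Y=3256558.7801, Z=-5080098.0924
→ geod (Bowring, a=6378388.000): φ=-53.13877600°, λ=58.12968000°, h=217.0460 m

φ=-53.138776°, λ=58.129680°, h=217.046 m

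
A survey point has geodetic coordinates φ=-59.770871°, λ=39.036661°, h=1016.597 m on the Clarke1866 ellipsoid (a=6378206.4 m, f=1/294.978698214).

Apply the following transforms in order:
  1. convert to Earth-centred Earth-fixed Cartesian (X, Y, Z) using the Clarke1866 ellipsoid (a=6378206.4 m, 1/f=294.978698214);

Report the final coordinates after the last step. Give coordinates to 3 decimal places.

X=2500975.297 m, Y=2027900.871 m, Z=-5488349.908 m

start: φ=-59.770871°, λ=39.036661°, h=1016.597 m
→ ECEF (a=6378206.400, f=1/294.978698214): X=2500975.2971, Y=2027900.8709, Z=-5488349.9080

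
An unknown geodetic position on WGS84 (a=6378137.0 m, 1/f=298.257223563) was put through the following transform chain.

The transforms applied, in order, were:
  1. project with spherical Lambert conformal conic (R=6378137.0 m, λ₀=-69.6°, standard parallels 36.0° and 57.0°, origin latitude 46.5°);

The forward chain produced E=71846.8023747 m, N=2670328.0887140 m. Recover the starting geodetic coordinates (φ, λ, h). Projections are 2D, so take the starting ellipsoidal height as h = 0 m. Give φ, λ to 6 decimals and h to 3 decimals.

start: E=71846.8024, N=2670328.0887 m
→ lcc⁻¹: φ=70.11442900°, λ=-67.86231500°

φ=70.114429°, λ=-67.862315°, h=0.000 m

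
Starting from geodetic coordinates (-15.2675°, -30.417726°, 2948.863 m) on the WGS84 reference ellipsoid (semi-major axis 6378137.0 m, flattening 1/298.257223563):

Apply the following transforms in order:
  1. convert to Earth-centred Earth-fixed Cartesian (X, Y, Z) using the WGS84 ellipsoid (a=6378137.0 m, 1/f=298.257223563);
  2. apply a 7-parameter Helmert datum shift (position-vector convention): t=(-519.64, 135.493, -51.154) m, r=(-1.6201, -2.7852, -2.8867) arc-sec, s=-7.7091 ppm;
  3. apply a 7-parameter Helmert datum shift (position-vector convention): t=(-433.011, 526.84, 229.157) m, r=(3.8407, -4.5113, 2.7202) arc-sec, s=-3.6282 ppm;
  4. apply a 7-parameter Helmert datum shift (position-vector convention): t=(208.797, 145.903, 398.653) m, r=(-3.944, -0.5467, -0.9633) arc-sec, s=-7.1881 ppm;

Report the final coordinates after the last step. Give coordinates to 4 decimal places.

X=5309000.9264 m, Y=-3116624.8655 m, Z=-1668613.4799 m

start: φ=-15.267500°, λ=-30.417726°, h=2948.863 m
→ ECEF (a=6378137.000, f=1/298.257223563): X=5309796.7324, Y=-3117447.8186, Z=-1669448.9831
→ Helmert 7p (PV): X=5309215.0723, Y=-3117375.7160, Z=-1669391.0836
→ Helmert 7p (PV): X=5308840.4217, Y=-3116736.4641, Z=-1669097.7963
→ Helmert 7p (PV): X=5309000.9264, Y=-3116624.8655, Z=-1668613.4799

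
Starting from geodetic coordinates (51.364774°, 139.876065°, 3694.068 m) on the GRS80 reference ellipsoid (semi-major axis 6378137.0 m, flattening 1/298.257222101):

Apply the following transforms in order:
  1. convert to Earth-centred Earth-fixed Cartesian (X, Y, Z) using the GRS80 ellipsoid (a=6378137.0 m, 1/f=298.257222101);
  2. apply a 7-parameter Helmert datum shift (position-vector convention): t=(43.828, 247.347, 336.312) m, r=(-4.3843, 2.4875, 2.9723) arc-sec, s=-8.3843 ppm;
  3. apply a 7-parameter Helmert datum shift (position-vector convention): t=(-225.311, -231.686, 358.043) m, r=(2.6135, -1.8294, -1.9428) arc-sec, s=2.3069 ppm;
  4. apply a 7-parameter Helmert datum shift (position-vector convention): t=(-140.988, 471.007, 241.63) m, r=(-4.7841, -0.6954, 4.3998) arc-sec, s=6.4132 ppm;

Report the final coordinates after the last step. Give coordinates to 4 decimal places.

start: φ=51.364774°, λ=139.876065°, h=3694.068 m
→ ECEF (a=6378137.000, f=1/298.257222101): X=-3053040.8694, Y=2573079.6660, Z=4961868.5498
→ Helmert 7p (PV): X=-3052948.6835, Y=2573366.9123, Z=4962145.3865
→ Helmert 7p (PV): X=-3053200.8091, Y=2573107.0449, Z=4962520.4056
→ Helmert 7p (PV): X=-3053432.9955, Y=2573644.5273, Z=4962723.8867

X=-3053432.9955 m, Y=2573644.5273 m, Z=4962723.8867 m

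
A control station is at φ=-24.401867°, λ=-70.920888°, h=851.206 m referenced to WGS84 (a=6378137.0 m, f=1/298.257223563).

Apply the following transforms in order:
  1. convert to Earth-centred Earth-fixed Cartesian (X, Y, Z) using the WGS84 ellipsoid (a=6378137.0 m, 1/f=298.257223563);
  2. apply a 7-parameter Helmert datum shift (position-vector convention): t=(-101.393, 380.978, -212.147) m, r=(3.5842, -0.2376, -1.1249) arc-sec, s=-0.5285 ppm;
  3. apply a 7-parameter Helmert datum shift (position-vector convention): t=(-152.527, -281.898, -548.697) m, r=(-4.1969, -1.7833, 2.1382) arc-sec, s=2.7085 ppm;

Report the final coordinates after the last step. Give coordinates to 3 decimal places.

X=1899746.435 m, Y=-5493096.879 m, Z=-2619965.936 m

start: φ=-24.401867°, λ=-70.920888°, h=851.206 m
→ ECEF (a=6378137.000, f=1/298.257223563): X=1899943.5668, Y=-5493185.5310, Z=-2619234.3045
→ Helmert 7p (PV): X=1899814.2289, Y=-5492766.4979, Z=-2619538.3320
→ Helmert 7p (PV): X=1899746.4350, Y=-5493096.8792, Z=-2619965.9364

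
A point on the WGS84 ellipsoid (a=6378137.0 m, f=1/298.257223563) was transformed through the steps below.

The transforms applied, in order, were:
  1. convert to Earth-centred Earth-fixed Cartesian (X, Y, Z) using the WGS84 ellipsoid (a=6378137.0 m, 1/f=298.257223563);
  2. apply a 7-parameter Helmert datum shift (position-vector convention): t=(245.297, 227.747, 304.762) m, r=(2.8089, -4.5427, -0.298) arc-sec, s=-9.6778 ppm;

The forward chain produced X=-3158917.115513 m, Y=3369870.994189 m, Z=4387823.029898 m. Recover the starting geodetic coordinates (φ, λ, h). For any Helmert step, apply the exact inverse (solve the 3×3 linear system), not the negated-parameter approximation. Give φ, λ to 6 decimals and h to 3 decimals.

start: X=-3158917.1155, Y=3369870.9942, Z=4387823.0299 m
→ Helmert⁻¹: X=-3159101.2244, Y=3369731.0440, Z=4387584.4159
→ geod (Bowring, a=6378137.000): φ=43.72038600°, λ=133.15219400°, h=2739.9130 m

φ=43.720386°, λ=133.152194°, h=2739.913 m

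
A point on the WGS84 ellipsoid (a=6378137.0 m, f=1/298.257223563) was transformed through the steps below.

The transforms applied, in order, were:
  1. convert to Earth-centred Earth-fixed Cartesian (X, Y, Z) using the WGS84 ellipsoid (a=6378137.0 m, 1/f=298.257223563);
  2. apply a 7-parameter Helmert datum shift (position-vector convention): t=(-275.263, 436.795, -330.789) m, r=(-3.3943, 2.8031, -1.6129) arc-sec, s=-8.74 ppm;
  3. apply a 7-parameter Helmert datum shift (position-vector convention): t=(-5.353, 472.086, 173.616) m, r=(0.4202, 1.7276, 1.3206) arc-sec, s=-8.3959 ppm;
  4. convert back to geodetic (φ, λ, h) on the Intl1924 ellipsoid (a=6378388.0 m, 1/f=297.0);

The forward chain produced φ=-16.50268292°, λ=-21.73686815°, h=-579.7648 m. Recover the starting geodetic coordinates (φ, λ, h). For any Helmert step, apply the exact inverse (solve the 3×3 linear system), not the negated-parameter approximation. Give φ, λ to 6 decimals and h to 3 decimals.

φ=-16.498470°, λ=-21.743358°, h=301.048 m

start: φ=-16.502683°, λ=-21.736868°, h=-579.765 m
→ ECEF (a=6378388.000, f=1/297.0): X=5681808.6509, Y=-2265302.4257, Z=-1799989.6210
→ Helmert⁻¹: X=5681862.2785, Y=-2265833.5801, Z=-1800126.1460
→ Helmert⁻¹: X=5682229.3832, Y=-2266216.1328, Z=-1799771.1598
→ geod (Bowring, a=6378137.000): φ=-16.49847000°, λ=-21.74335800°, h=301.0480 m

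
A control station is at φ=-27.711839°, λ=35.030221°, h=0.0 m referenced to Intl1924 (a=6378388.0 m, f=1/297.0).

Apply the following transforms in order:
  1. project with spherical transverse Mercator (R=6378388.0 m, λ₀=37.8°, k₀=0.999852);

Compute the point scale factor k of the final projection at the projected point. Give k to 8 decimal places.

start: φ=-27.711839°, λ=35.030221°, h=0.000 m
→ into tm (λ₀=37.8°): φ=-27.71183900°, λ−λ₀=-2.76977900°
scale k = 1.00076819

1.00076819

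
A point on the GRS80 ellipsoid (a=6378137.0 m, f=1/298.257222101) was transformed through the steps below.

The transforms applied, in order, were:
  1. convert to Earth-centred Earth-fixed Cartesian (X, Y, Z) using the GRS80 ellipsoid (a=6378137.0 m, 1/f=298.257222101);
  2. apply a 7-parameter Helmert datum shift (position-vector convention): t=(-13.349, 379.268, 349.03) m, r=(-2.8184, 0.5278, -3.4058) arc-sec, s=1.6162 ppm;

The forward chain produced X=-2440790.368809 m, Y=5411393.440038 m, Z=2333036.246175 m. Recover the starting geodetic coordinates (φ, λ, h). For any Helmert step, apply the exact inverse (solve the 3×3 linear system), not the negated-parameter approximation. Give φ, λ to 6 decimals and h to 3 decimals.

φ=21.585308°, λ=114.280104°, h=2648.544 m

start: X=-2440790.3688, Y=5411393.4400, Z=2333036.2462 m
→ Helmert⁻¹: X=-2440868.3883, Y=5410933.2490, Z=2332751.1352
→ geod (Bowring, a=6378137.000): φ=21.58530800°, λ=114.28010400°, h=2648.5440 m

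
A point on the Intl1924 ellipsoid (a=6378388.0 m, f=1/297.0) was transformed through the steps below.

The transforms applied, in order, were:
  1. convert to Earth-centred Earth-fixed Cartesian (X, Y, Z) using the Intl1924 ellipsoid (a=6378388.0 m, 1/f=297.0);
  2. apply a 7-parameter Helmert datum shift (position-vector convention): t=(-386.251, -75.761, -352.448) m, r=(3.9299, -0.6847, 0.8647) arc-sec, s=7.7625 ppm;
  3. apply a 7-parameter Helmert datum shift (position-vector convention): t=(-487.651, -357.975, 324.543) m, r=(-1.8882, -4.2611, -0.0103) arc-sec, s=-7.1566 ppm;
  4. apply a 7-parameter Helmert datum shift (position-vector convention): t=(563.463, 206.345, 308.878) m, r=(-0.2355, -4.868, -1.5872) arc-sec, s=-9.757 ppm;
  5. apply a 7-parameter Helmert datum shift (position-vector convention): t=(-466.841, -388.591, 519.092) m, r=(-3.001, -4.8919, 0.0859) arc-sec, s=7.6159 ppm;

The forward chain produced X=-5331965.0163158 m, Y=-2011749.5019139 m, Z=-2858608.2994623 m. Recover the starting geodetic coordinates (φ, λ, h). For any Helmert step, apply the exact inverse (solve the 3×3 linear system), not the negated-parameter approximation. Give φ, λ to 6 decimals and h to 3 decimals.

start: X=-5331965.0163, Y=-2011749.5019, Z=-2858608.2995 m
→ Helmert⁻¹: X=-5331526.2150, Y=-2011301.7759, Z=-2859008.4341
→ Helmert⁻¹: X=-5332193.7045, Y=-2011565.5139, Z=-2859221.6637
→ Helmert⁻¹: X=-5331803.1824, Y=-2011196.0223, Z=-2859474.9360
→ Helmert⁻¹: X=-5331393.4683, Y=-2011136.7725, Z=-2859044.2790
→ geod (Bowring, a=6378388.000): φ=-26.80056300°, λ=-159.33225300°, h=1100.6900 m

φ=-26.800563°, λ=-159.332253°, h=1100.690 m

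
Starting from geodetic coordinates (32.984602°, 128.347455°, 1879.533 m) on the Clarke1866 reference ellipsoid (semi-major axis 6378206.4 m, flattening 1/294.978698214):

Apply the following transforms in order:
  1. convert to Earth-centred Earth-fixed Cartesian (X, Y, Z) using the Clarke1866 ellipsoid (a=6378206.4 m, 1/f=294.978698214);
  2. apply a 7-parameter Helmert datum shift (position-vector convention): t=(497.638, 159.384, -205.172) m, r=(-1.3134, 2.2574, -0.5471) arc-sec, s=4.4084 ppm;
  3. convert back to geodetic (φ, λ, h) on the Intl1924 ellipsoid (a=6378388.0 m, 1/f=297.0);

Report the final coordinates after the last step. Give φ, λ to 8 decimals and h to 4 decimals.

start: φ=32.984602°, λ=128.347455°, h=1879.533 m
→ ECEF (a=6378206.400, f=1/294.978698214): X=-3323698.2943, Y=4201372.9984, Z=3453367.0241
→ Helmert 7p (PV): X=-3323166.3702, Y=4201581.7092, Z=3453186.6987
→ geod (Bowring, a=6378388.000): φ=32.98284976°, λ=128.34160814°, h=1416.9309 m

φ=32.98284976°, λ=128.34160814°, h=1416.9309 m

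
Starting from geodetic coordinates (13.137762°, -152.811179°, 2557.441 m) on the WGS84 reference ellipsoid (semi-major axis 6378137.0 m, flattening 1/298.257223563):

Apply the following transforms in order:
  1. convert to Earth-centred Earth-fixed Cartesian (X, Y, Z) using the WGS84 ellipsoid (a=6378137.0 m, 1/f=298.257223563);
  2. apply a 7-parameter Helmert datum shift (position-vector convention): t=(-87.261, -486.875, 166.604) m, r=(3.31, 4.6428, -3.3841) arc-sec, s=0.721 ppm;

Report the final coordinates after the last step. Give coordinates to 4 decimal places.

X=-5528171.4262 m, Y=-2840098.0503 m, Z=1441079.0046 m

start: φ=13.137762°, λ=-152.811179°, h=2557.441 m
→ ECEF (a=6378137.000, f=1/298.257223563): X=-5528066.0216, Y=-2839676.7030, Z=1440832.5001
→ Helmert 7p (PV): X=-5528171.4262, Y=-2840098.0503, Z=1441079.0046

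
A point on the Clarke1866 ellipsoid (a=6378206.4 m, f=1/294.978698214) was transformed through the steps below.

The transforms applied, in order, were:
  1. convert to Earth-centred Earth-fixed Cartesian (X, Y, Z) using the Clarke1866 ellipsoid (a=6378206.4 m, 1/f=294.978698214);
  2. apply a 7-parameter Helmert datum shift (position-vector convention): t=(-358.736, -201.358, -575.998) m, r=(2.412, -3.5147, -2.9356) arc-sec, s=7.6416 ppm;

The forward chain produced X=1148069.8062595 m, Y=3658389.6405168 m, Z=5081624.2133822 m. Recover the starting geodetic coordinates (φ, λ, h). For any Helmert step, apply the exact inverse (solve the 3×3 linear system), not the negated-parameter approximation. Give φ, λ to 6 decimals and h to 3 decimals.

φ=53.150783°, λ=72.572819°, h=2096.726 m

start: X=1148069.8063, Y=3658389.6405, Z=5081624.2134 m
→ Helmert⁻¹: X=1148454.2937, Y=3658638.8148, Z=5082099.0231
→ geod (Bowring, a=6378206.400): φ=53.15078300°, λ=72.57281900°, h=2096.7260 m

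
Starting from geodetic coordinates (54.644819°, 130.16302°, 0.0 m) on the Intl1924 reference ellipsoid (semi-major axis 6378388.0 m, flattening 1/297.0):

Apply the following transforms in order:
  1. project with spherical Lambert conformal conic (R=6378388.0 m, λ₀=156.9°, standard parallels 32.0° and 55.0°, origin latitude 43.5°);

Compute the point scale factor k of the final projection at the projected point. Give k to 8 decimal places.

0.99866366

start: φ=54.644819°, λ=130.163020°, h=0.000 m
→ into lcc (λ₀=156.9°): φ=54.64481900°, λ−λ₀=-26.73698000°
scale k = 0.99866366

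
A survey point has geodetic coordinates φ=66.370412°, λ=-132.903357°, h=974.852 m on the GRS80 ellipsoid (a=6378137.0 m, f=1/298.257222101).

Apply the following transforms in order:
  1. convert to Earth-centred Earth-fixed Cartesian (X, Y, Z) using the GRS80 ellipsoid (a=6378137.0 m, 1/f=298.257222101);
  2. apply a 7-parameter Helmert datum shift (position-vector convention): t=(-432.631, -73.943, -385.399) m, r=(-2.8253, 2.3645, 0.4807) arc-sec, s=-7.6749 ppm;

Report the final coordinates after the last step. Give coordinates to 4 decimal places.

start: φ=66.370412°, λ=-132.903357°, h=974.852 m
→ ECEF (a=6378137.000, f=1/298.257222101): X=-1745548.0296, Y=-1878212.6997, Z=5821518.7155
→ Helmert 7p (PV): X=-1745896.1526, Y=-1878196.5563, Z=5821134.3733

X=-1745896.1526 m, Y=-1878196.5563 m, Z=5821134.3733 m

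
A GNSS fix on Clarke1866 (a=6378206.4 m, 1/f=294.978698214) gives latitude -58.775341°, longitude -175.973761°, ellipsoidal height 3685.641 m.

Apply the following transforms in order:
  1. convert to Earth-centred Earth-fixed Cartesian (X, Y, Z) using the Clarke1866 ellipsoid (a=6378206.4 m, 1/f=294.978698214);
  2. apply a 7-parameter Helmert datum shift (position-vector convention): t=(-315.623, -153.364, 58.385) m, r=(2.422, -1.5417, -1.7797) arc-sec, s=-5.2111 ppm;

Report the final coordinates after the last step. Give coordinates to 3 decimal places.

X=-3308629.454 m, Y=-232926.092 m, Z=-5433898.798 m

start: φ=-58.775341°, λ=-175.973761°, h=3685.641 m
→ ECEF (a=6378206.400, f=1/294.978698214): X=-3308369.6776, Y=-232866.2924, Z=-5433958.0380
→ Helmert 7p (PV): X=-3308629.4543, Y=-232926.0915, Z=-5433898.7983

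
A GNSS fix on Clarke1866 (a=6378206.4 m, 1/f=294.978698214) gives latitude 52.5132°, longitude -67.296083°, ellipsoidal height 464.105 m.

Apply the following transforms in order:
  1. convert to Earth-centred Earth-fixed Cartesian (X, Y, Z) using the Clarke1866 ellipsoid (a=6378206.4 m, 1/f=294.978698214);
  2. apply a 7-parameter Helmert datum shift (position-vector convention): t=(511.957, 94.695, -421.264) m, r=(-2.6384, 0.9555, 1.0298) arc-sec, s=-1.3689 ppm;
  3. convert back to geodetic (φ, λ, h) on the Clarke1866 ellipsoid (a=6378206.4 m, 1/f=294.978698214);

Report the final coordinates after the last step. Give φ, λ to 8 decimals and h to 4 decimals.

start: φ=52.513200°, λ=-67.296083°, h=464.105 m
→ ECEF (a=6378206.400, f=1/294.978698214): X=1501504.9273, Y=-3588773.9032, Z=5037923.2902
→ Helmert 7p (PV): X=1502056.0838, Y=-3588602.3575, Z=5037534.0794
→ geod (Bowring, a=6378206.400): φ=52.51068272°, λ=-67.28761944°, h=188.4539 m

φ=52.51068272°, λ=-67.28761944°, h=188.4539 m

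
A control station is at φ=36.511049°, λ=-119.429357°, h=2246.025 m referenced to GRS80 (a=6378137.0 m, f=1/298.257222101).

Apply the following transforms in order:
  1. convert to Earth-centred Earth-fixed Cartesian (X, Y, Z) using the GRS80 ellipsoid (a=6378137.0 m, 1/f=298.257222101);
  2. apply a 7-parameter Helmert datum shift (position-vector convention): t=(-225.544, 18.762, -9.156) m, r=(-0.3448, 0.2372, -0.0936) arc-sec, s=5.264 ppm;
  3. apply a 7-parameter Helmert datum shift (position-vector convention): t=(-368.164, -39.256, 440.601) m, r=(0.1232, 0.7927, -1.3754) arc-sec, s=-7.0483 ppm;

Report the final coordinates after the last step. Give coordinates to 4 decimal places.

start: φ=36.511049°, λ=-119.429357°, h=2246.025 m
→ ECEF (a=6378137.000, f=1/298.257222101): X=-2522722.8697, Y=-4471752.9913, Z=3775256.4131
→ Helmert 7p (PV): X=-2522959.3811, Y=-4471750.3130, Z=3775277.5063
→ Helmert 7p (PV): X=-2523325.0718, Y=-4471743.4824, Z=3775698.5231

X=-2523325.0718 m, Y=-4471743.4824 m, Z=3775698.5231 m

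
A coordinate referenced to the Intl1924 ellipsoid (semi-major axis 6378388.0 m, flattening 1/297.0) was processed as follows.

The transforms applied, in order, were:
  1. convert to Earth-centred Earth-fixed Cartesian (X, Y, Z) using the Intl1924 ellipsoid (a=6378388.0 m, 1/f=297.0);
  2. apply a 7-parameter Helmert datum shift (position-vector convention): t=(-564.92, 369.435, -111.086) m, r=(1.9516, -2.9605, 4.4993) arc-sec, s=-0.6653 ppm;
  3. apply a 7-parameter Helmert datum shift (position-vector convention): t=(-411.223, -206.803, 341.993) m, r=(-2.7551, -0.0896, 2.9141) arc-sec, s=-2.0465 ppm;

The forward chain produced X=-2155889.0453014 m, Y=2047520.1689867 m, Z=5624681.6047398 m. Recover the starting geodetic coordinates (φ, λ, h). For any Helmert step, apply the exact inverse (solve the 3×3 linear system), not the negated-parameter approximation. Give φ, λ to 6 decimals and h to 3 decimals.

start: X=-2155889.0453, Y=2047520.1690, Z=5624681.6047 m
→ Helmert⁻¹: X=-2155450.8607, Y=2047686.4894, Z=5624379.4094
→ Helmert⁻¹: X=-2154761.9855, Y=2047418.6357, Z=5624505.7926
→ geod (Bowring, a=6378388.000): φ=62.30442400°, λ=136.46328400°, h=20.7750 m

φ=62.304424°, λ=136.463284°, h=20.775 m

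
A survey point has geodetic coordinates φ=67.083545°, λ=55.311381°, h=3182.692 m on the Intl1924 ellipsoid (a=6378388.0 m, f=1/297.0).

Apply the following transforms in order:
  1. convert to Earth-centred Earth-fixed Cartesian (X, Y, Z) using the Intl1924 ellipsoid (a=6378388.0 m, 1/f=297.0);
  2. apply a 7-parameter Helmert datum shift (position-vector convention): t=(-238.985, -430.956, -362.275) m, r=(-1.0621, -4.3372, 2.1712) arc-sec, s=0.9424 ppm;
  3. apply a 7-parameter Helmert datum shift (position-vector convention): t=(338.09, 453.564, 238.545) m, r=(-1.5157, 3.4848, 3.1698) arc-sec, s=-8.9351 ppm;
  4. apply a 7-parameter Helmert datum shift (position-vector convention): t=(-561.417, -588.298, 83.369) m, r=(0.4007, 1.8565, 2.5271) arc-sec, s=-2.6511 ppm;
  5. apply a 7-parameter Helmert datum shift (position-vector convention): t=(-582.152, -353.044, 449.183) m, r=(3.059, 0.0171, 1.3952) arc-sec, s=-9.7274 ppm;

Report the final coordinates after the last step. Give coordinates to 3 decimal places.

X=1417114.440 m, Y=2048162.015 m, Z=5855404.621 m

start: φ=67.083545°, λ=55.311381°, h=3182.692 m
→ ECEF (a=6378388.000, f=1/297.0): X=1418250.8228, Y=2049083.8332, Z=5855113.3283
→ Helmert 7p (PV): X=1417868.4876, Y=2048699.8864, Z=5854775.8421
→ Helmert 7p (PV): X=1418261.3397, Y=2049199.9565, Z=5854923.0654
→ Helmert 7p (PV): X=1417723.7541, Y=2048612.2279, Z=5854982.1281
→ Helmert 7p (PV): X=1417114.4398, Y=2048162.0147, Z=5855404.6214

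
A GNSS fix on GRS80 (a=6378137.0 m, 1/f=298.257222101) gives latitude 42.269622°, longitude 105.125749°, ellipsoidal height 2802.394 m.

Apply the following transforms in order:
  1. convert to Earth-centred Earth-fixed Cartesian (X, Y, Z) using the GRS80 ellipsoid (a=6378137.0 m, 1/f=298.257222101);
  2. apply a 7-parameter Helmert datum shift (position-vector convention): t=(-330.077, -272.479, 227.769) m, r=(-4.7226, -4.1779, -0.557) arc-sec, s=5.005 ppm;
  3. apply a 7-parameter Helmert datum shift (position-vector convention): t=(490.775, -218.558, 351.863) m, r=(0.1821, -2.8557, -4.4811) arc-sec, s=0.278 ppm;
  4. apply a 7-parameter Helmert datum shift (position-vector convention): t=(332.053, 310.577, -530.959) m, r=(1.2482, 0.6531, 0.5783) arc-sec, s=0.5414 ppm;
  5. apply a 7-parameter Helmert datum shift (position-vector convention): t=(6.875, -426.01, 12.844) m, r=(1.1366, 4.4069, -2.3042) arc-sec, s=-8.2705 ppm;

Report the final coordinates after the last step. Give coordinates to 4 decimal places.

start: φ=42.269622°, λ=105.125749°, h=2802.394 m
→ ECEF (a=6378137.000, f=1/298.257222101): X=-1233972.5828, Y=4565147.5875, Z=4269697.6278
→ Helmert 7p (PV): X=-1234382.9913, Y=4564999.0480, Z=4269817.2490
→ Helmert 7p (PV): X=-1233852.4998, Y=4564804.8064, Z=4270157.2394
→ Helmert 7p (PV): X=-1233520.3923, Y=4565088.5549, Z=4269660.1227
→ Helmert 7p (PV): X=-1233361.0974, Y=4564615.0416, Z=4269689.1640

X=-1233361.0974 m, Y=4564615.0416 m, Z=4269689.1640 m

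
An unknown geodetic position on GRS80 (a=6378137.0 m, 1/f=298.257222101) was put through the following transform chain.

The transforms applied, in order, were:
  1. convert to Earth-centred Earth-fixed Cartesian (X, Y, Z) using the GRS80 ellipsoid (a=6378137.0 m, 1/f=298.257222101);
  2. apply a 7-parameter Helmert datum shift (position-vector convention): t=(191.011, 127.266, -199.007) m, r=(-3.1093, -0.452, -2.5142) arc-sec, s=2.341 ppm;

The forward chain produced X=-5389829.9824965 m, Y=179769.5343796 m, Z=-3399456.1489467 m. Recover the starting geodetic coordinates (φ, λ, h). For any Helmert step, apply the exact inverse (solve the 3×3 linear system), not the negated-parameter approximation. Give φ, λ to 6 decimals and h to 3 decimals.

φ=-32.397160°, λ=178.091271°, h=2865.650 m

start: X=-5389829.9825, Y=179769.5344, Z=-3399456.1489 m
→ Helmert⁻¹: X=-5390018.0139, Y=179627.3890, Z=-3399234.6651
→ geod (Bowring, a=6378137.000): φ=-32.39716000°, λ=178.09127100°, h=2865.6500 m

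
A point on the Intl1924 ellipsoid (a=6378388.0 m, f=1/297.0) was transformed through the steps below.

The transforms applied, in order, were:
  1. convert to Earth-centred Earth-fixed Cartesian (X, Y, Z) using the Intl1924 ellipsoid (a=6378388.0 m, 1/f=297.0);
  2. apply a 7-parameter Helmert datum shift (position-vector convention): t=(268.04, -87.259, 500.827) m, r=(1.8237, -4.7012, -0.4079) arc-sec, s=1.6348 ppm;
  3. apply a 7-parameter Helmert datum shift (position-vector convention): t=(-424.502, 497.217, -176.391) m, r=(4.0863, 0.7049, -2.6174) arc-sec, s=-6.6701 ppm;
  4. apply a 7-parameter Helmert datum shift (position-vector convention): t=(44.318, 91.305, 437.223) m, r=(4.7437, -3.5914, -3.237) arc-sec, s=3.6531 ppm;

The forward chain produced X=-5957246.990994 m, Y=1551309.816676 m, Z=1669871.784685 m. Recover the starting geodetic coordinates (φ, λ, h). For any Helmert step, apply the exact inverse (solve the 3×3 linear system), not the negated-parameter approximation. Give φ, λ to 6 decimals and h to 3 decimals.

start: X=-5957246.9910, Y=1551309.8167, Z=1669871.7847 m
→ Helmert⁻¹: X=-5957264.8209, Y=1551157.7503, Z=1669496.5149
→ Helmert⁻¹: X=-5956905.4345, Y=1550628.3632, Z=1669632.9660
→ Helmert⁻¹: X=-5957128.7566, Y=1550716.0654, Z=1669251.4748
→ geod (Bowring, a=6378388.000): φ=15.27012300°, λ=165.40900500°, h=1060.2130 m

φ=15.270123°, λ=165.409005°, h=1060.213 m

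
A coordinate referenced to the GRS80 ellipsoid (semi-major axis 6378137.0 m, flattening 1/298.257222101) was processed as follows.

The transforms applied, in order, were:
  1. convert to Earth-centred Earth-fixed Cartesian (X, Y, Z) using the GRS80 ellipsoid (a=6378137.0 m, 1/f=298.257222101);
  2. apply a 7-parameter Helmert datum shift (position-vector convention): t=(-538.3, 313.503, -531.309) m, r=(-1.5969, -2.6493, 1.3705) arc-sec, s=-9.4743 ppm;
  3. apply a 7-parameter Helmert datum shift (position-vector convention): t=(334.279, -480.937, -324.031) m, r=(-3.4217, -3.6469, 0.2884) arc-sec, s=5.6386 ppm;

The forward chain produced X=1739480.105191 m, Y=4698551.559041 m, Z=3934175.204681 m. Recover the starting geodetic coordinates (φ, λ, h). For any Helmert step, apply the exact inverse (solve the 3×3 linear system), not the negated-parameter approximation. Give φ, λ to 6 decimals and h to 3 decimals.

φ=38.332683°, λ=69.680977°, h=1015.202 m

start: X=1739480.1052, Y=4698551.5590, Z=3934175.2047 m
→ Helmert⁻¹: X=1739212.1550, Y=4698938.2991, Z=3934524.2504
→ Helmert⁻¹: X=1739848.7007, Y=4698627.2870, Z=3935106.8714
→ geod (Bowring, a=6378137.000): φ=38.33268300°, λ=69.68097700°, h=1015.2020 m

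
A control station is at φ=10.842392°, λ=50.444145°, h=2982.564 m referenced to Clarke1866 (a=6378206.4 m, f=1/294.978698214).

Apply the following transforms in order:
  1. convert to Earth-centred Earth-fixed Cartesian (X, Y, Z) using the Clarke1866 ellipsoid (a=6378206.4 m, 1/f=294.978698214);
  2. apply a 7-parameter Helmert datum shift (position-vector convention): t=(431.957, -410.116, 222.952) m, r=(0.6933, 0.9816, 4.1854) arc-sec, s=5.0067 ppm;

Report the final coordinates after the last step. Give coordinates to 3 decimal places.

X=3992026.450 m, Y=4832363.847 m, Z=1192600.856 m

start: φ=10.842392°, λ=50.444145°, h=2982.564 m
→ ECEF (a=6378206.400, f=1/294.978698214): X=3991666.8959, Y=4832672.7782, Z=1192374.6866
→ Helmert 7p (PV): X=3992026.4503, Y=4832363.8470, Z=1192600.8560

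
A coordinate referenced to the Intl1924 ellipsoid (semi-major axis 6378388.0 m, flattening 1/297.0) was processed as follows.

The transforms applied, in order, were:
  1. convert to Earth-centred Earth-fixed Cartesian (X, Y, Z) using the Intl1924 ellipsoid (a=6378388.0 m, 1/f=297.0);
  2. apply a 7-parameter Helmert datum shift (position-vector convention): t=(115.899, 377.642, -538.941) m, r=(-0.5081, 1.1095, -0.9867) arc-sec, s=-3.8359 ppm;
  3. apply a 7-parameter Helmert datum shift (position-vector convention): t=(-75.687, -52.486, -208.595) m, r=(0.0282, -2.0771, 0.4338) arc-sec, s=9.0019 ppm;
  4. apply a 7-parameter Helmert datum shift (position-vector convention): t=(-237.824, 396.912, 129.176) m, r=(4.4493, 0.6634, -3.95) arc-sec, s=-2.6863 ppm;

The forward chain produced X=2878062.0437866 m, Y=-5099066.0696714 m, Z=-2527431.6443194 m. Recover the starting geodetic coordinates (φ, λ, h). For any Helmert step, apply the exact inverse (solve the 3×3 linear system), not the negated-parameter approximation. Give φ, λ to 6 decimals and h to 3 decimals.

φ=-23.479865°, λ=-60.559150°, h=2833.830 m

start: X=2878062.0438, Y=-5099066.0697, Z=-2527431.6443 m
→ Helmert⁻¹: X=2878413.3844, Y=-5099476.0775, Z=-2527448.3526
→ Helmert⁻¹: X=2878426.9856, Y=-5099384.0866, Z=-2527245.2966
→ Helmert⁻¹: X=2878360.1143, Y=-5099761.2976, Z=-2526713.1275
→ geod (Bowring, a=6378388.000): φ=-23.47986500°, λ=-60.55915000°, h=2833.8300 m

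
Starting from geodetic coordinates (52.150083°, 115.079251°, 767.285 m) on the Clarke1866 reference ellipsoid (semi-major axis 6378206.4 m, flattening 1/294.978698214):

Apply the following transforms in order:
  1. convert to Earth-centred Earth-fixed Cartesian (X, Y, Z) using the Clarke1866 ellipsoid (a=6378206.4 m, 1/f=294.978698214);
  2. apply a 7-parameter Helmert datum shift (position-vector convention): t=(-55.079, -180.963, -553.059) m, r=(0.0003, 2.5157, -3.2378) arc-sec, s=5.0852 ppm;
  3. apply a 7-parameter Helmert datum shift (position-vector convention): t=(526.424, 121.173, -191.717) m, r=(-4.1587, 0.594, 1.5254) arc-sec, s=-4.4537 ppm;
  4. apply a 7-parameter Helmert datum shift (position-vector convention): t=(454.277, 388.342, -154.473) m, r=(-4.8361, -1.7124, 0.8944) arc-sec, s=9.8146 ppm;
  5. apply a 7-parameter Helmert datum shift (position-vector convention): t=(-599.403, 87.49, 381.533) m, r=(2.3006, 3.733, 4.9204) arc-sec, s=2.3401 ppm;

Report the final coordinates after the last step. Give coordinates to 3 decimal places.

X=-1662231.129 m, Y=3553189.484 m, Z=5012941.907 m

start: φ=52.150083°, λ=115.079251°, h=767.285 m
→ ECEF (a=6378206.400, f=1/294.978698214): X=-1662590.1106, Y=3552598.3715, Z=5013469.4728
→ Helmert 7p (PV): X=-1662536.7309, Y=3552461.5652, Z=5012962.1913
→ Helmert 7p (PV): X=-1662014.7378, Y=3552655.6922, Z=5012681.3116
→ Helmert 7p (PV): X=-1661633.7933, Y=3553189.2241, Z=5012478.9413
→ Helmert 7p (PV): X=-1662231.1289, Y=3553189.4835, Z=5012941.9075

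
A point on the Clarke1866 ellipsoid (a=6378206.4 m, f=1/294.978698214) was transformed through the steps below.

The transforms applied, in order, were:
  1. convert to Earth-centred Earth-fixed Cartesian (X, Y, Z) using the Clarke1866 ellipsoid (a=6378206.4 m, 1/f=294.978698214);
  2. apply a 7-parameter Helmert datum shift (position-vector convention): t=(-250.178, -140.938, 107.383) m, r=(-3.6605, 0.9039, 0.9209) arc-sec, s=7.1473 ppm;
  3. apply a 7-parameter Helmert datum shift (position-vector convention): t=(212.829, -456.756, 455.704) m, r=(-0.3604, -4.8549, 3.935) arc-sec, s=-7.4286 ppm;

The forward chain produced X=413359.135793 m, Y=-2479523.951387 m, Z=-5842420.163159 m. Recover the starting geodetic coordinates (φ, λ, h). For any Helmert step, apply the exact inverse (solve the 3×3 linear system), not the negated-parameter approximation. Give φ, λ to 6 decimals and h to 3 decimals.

start: X=413359.1358, Y=-2479523.9514, Z=-5842420.1632 m
→ Helmert⁻¹: X=412964.5550, Y=-2479083.2806, Z=-5842933.3235
→ Helmert⁻¹: X=413226.3181, Y=-2478822.7758, Z=-5843041.1247
→ geod (Bowring, a=6378206.400): φ=-66.86886900°, λ=-80.53567200°, h=593.6920 m

φ=-66.868869°, λ=-80.535672°, h=593.692 m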